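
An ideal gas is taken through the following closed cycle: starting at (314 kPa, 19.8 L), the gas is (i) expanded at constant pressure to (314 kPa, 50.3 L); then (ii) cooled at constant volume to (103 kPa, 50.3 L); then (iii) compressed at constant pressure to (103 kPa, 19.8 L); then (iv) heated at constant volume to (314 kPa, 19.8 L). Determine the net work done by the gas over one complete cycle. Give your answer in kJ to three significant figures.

Constant-volume legs do no work.
W(i) = (314)(50.3 − 19.8) = 9577 J; W(iii) = (103)(19.8 − 50.3) = -3141 J.
W_net = 9577 − 3141 = 6435 J (the clockwise enclosed area).

W_net ≈ 6.44 kJ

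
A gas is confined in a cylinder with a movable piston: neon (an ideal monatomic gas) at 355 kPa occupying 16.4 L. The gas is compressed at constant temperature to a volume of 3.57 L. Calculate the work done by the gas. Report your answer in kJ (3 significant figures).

W ≈ -8.88 kJ

Isothermal: W = nRT ln(V₂/V₁) = P₁V₁ ln(V₂/V₁).
P₁V₁ = (355 kPa)(16.4 L) = 5822 J.
W = 5822 × ln(3.57/16.4) = 5822 × -1.525
W_by_gas = -8877 J.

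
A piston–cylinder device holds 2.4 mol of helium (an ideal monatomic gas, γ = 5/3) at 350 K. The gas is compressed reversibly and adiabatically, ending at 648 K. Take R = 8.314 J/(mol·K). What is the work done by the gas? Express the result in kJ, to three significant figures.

W ≈ -8.92 kJ

Adiabatic ⇒ Q = 0, so W_by = −ΔU = nCᵥ(T₁ − T₂).
Cᵥ = 3R/2 = 12.47 J/(mol·K).
W = (2.4)(12.47)(350 − 648) = -8919 J.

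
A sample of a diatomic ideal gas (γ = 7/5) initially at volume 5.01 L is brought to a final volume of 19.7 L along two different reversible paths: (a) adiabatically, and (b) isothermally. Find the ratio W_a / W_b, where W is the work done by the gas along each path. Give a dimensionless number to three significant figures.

Path (a) adiabatic: W = P₁V₁(1 − (V₁/V₂)^(γ−1))/(γ−1) → W_a/(P₁V₁) = 1.054.
Path (b) isothermal: W = P₁V₁ ln(V₂/V₁) → W_b/(P₁V₁) = 1.369.
W_a / W_b = 1.054 / 1.369 = 0.77.

W_a / W_b ≈ 0.770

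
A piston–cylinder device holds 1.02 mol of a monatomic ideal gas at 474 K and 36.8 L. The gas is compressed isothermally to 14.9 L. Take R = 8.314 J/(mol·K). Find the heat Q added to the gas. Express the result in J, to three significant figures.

Q ≈ -3630 J

Isothermal ⇒ ΔU = 0, so Q = W = nRT ln(V₂/V₁).
Q = (1.02)(8.314)(474) ln(14.9/36.8) = 4020 × -0.9041 = -3634 J.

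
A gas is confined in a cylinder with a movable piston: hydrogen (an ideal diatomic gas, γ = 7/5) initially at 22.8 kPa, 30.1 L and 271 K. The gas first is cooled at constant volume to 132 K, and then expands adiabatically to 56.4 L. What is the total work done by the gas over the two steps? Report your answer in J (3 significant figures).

Step 1 (isochoric): W = 0 (constant volume).
After step 1: P = 11.11 kPa (V unchanged).
Step 2 (adiabatic): W = (P₁V₁ − P₂V₂)/(γ−1) = (334.3 − 260)/0.4 = 185.6 J.
W_total = 0 + 185.6 = 185.6 J.

W_total ≈ 186 J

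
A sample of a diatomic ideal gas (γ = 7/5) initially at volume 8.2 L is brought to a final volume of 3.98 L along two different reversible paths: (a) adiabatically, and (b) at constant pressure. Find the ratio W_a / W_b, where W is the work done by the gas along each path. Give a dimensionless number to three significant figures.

Path (a) adiabatic: W = P₁V₁(1 − (V₁/V₂)^(γ−1))/(γ−1) → W_a/(P₁V₁) = -0.8382.
Path (b) isobaric: W = P₁(V₂ − V₁) → W_b/(P₁V₁) = -0.5146.
W_a / W_b = -0.8382 / -0.5146 = 1.629.

W_a / W_b ≈ 1.63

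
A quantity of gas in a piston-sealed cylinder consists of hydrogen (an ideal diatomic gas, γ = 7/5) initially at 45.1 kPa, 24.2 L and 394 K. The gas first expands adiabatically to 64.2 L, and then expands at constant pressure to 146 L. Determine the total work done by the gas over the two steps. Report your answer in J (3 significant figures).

Step 1 (adiabatic): W = (P₁V₁ − P₂V₂)/(γ−1) = (1091 − 738.8)/0.4 = 881.6 J.
After step 1: P = 11.51 kPa, V = 64.2 L, T = 266.7 K.
Step 2 (isobaric): W = PΔV = (11.51 kPa)(146 − 64.2 L) = 941.3 J.
W_total = 881.6 + 941.3 = 1823 J.

W_total ≈ 1820 J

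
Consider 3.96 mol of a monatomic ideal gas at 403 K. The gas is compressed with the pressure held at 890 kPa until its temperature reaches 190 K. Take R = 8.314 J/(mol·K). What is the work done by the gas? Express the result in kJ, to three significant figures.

W ≈ -7.01 kJ

Isobaric: W = P ΔV = nR ΔT.
W = (3.96)(8.314)(190 − 403) = -7013 J.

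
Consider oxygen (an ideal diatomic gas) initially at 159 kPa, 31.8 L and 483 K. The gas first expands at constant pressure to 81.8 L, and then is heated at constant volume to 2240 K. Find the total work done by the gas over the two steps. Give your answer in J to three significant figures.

Step 1 (isobaric): W = PΔV = (159 kPa)(81.8 − 31.8 L) = 7950 J.
Step 2 (isochoric): W = 0 (constant volume).
W_total = 7950 + 0 = 7950 J.

W_total ≈ 7950 J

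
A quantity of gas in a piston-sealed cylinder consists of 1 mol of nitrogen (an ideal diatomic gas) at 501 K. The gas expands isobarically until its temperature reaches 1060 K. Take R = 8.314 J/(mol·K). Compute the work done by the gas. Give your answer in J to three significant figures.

W ≈ 4650 J

Isobaric: W = P ΔV = nR ΔT.
W = (1)(8.314)(1060 − 501) = 4648 J.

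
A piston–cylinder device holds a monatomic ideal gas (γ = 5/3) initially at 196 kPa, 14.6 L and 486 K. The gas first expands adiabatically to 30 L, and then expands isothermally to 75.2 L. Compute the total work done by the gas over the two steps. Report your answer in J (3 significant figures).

W_total ≈ 3260 J

Step 1 (adiabatic): W = (P₁V₁ − P₂V₂)/(γ−1) = (2862 − 1771)/0.667 = 1637 J.
After step 1: P = 59.02 kPa, V = 30 L, T = 300.7 K.
Step 2 (isothermal): W = P₁V₁ ln(V₂/V₁) = (1771) ln(75.2/30) = 1627 J.
W_total = 1637 + 1627 = 3264 J.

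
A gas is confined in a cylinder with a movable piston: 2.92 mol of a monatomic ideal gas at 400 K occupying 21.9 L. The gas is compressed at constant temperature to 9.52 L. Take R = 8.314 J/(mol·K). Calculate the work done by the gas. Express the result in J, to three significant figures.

W ≈ -8090 J

Isothermal: W = nRT ln(V₂/V₁).
W = (2.92)(8.314)(400) × ln(9.52/21.9)
  = 9711 × -0.8331
W_by_gas = -8090 J.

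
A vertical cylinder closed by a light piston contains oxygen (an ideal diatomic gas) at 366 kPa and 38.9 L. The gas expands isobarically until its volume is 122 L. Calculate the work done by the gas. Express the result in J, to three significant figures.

Isobaric: W = P ΔV.
W = (366 kPa)(122 − 38.9 L) = (366)(83.1) = 30415 J.

W ≈ 30400 J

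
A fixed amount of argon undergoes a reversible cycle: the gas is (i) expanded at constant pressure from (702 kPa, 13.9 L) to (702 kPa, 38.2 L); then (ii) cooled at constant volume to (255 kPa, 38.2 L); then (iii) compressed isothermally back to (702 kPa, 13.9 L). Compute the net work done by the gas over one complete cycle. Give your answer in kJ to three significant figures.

W_net ≈ 7.21 kJ

Leg (i): W = PΔV = (702)(38.2 − 13.9) = 17059 J.
Leg (ii): W = 0.
Leg (iii): W = PᵢVᵢ ln(V_f/Vᵢ) = (9741) ln(13.9/38.2) = -9848 J.
W_net = 17059 − 9848 = 7211 J.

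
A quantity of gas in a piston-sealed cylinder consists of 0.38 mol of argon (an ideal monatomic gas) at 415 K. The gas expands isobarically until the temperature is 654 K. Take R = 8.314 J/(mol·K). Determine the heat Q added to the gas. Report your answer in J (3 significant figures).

Isobaric: W = nRΔT = (0.38)(8.314)(239) = 755.1 J.
ΔU = nCᵥΔT with Cᵥ = 3R/2: ΔU = (0.38)(12.47)(239) = 1133 J.
Q = ΔU + W = 1133 + 755.1 = 1888 J.

Q ≈ 1890 J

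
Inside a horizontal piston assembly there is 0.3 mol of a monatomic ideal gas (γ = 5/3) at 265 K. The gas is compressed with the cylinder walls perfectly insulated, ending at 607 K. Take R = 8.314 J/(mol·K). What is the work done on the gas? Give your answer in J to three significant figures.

W ≈ 1280 J

Adiabatic ⇒ Q = 0, so W_by = −ΔU = nCᵥ(T₁ − T₂).
Cᵥ = 3R/2 = 12.47 J/(mol·K).
W = (0.3)(12.47)(265 − 607) = -1280 J.
Work on gas = −W_by = 1280 J.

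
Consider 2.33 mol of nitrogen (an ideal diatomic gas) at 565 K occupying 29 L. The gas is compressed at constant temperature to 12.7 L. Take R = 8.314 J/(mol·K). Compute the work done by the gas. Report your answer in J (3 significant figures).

W ≈ -9040 J

Isothermal: W = nRT ln(V₂/V₁).
W = (2.33)(8.314)(565) × ln(12.7/29)
  = 10945 × -0.8257
W_by_gas = -9037 J.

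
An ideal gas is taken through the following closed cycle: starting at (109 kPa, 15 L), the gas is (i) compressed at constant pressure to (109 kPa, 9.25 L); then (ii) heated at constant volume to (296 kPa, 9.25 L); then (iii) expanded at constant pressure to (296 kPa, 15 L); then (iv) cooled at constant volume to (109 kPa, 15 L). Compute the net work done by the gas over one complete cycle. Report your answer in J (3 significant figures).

W_net ≈ 1080 J

Constant-volume legs do no work.
W(i) = (109)(9.25 − 15) = -626.8 J; W(iii) = (296)(15 − 9.25) = 1702 J.
W_net = -626.8 + 1702 = 1075 J (the clockwise enclosed area).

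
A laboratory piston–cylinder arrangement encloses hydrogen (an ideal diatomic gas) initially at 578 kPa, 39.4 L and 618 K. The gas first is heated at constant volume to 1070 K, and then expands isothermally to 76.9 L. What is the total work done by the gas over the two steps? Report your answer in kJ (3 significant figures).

Step 1 (isochoric): W = 0 (constant volume).
After step 1: P = 1001 kPa (V unchanged).
Step 2 (isothermal): W = P₁V₁ ln(V₂/V₁) = (39429) ln(76.9/39.4) = 26368 J.
W_total = 0 + 26368 = 26368 J.

W_total ≈ 26.4 kJ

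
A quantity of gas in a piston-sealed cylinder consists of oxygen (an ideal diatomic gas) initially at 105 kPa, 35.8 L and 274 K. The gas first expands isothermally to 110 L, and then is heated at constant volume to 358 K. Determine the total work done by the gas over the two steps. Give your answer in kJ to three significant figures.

W_total ≈ 4.22 kJ

Step 1 (isothermal): W = P₁V₁ ln(V₂/V₁) = (3759) ln(110/35.8) = 4220 J.
Step 2 (isochoric): W = 0 (constant volume).
W_total = 4220 + 0 = 4220 J.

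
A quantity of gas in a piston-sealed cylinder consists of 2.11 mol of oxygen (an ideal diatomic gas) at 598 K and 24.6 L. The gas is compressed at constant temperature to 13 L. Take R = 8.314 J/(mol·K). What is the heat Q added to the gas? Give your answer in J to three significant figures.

Isothermal ⇒ ΔU = 0, so Q = W = nRT ln(V₂/V₁).
Q = (2.11)(8.314)(598) ln(13/24.6) = 10490 × -0.6378 = -6691 J.

Q ≈ -6690 J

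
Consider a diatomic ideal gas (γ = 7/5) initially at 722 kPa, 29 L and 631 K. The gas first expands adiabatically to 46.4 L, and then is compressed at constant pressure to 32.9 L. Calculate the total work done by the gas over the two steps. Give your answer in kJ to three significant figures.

Step 1 (adiabatic): W = (P₁V₁ − P₂V₂)/(γ−1) = (20938 − 17350)/0.4 = 8971 J.
After step 1: P = 373.9 kPa, V = 46.4 L, T = 522.9 K.
Step 2 (isobaric): W = PΔV = (373.9 kPa)(32.9 − 46.4 L) = -5048 J.
W_total = 8971 − 5048 = 3923 J.

W_total ≈ 3.92 kJ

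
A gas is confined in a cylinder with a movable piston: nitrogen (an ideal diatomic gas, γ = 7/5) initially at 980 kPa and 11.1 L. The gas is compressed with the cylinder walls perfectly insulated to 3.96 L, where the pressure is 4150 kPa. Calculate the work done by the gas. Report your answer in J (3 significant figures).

Adiabatic: W = (P₁V₁ − P₂V₂)/(γ − 1) with γ = 7/5.
P₁V₁ = 10878 J, P₂V₂ = 16434 J.
W = (10878 − 16434) / 0.4 = -13890 J.

W ≈ -13900 J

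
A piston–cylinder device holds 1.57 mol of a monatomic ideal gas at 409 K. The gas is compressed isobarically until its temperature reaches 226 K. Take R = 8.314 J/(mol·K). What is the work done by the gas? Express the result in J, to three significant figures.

Isobaric: W = P ΔV = nR ΔT.
W = (1.57)(8.314)(226 − 409) = -2389 J.

W ≈ -2390 J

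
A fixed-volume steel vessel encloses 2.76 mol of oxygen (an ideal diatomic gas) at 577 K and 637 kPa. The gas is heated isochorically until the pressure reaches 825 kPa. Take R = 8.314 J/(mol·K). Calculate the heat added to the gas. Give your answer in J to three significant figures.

Constant volume ⇒ W = 0, so Q = ΔU = nCᵥΔT with Cᵥ = 5R/2 = 20.79 J/(mol·K).
At constant V, T₂/T₁ = P₂/P₁ ⇒ ΔT = T₁(P₂/P₁ − 1) = 577·(825/637 − 1) = 170.3 K.
ΔU = (2.76)(20.79)(170.3) = 9769 J.

Q ≈ 9770 J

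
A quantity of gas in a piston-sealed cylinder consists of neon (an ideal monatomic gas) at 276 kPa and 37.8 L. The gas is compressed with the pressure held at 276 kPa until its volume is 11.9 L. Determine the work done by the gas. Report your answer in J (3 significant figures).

W ≈ -7150 J

Isobaric: W = P ΔV.
W = (276 kPa)(11.9 − 37.8 L) = (276)(-25.9) = -7148 J.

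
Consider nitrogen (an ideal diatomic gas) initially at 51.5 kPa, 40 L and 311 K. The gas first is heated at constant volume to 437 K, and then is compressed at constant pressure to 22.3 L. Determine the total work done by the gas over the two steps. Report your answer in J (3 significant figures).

W_total ≈ -1280 J

Step 1 (isochoric): W = 0 (constant volume).
After step 1: P = 72.36 kPa (V unchanged).
Step 2 (isobaric): W = PΔV = (72.36 kPa)(22.3 − 40 L) = -1281 J.
W_total = 0 − 1281 = -1281 J.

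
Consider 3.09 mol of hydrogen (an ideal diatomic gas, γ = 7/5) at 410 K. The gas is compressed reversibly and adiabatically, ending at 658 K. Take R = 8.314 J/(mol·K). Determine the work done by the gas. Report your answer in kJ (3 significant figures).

W ≈ -15.9 kJ

Adiabatic ⇒ Q = 0, so W_by = −ΔU = nCᵥ(T₁ − T₂).
Cᵥ = 5R/2 = 20.79 J/(mol·K).
W = (3.09)(20.79)(410 − 658) = -15928 J.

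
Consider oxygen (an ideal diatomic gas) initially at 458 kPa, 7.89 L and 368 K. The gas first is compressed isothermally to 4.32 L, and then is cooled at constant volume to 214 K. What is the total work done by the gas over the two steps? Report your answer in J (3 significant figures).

Step 1 (isothermal): W = P₁V₁ ln(V₂/V₁) = (3614) ln(4.32/7.89) = -2177 J.
Step 2 (isochoric): W = 0 (constant volume).
W_total = -2177 + 0 = -2177 J.

W_total ≈ -2180 J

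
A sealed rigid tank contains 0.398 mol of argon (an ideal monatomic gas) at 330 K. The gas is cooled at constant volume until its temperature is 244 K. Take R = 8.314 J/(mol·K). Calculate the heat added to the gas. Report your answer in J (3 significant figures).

Constant volume ⇒ W = 0, so Q = ΔU = nCᵥΔT with Cᵥ = 3R/2 = 12.47 J/(mol·K).
ΔU = (0.398)(12.47)(244 − 330) = -426.9 J.

Q ≈ -427 J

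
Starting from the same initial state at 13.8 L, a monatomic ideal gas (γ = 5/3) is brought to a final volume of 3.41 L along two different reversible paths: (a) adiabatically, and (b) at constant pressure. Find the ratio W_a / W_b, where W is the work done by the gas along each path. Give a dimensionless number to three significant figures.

W_a / W_b ≈ 3.07

Path (a) adiabatic: W = P₁V₁(1 − (V₁/V₂)^(γ−1))/(γ−1) → W_a/(P₁V₁) = -2.309.
Path (b) isobaric: W = P₁(V₂ − V₁) → W_b/(P₁V₁) = -0.7529.
W_a / W_b = -2.309 / -0.7529 = 3.067.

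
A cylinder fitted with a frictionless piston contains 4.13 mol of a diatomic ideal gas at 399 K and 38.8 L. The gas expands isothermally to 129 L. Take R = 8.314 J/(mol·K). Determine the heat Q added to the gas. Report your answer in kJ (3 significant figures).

Q ≈ 16.5 kJ

Isothermal ⇒ ΔU = 0, so Q = W = nRT ln(V₂/V₁).
Q = (4.13)(8.314)(399) ln(129/38.8) = 13700 × 1.201 = 16460 J.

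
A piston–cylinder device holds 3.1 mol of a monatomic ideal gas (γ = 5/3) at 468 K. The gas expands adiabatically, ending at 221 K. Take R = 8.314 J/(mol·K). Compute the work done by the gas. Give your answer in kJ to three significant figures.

Adiabatic ⇒ Q = 0, so W_by = −ΔU = nCᵥ(T₁ − T₂).
Cᵥ = 3R/2 = 12.47 J/(mol·K).
W = (3.1)(12.47)(468 − 221) = 9549 J.

W ≈ 9.55 kJ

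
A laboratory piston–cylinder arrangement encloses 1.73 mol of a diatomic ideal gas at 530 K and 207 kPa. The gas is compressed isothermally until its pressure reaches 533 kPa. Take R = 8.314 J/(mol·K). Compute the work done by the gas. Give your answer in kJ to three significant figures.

Isothermal process: W = nRT ln(V₂/V₁) = nRT ln(P₁/P₂).
W = (1.73)(8.314)(530) × ln(207/533)
  = 7623 × ln(0.3884) = 7623 × -0.9458
W_by_gas = -7210 J.

W ≈ -7.21 kJ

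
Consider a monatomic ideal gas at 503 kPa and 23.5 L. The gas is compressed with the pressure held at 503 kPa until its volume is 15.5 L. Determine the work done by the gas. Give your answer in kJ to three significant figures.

Isobaric: W = P ΔV.
W = (503 kPa)(15.5 − 23.5 L) = (503)(-8) = -4024 J.

W ≈ -4.02 kJ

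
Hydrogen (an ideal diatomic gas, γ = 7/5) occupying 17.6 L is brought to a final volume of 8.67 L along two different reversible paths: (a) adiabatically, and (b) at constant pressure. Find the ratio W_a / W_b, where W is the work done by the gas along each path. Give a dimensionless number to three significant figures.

W_a / W_b ≈ 1.61

Path (a) adiabatic: W = P₁V₁(1 − (V₁/V₂)^(γ−1))/(γ−1) → W_a/(P₁V₁) = -0.8185.
Path (b) isobaric: W = P₁(V₂ − V₁) → W_b/(P₁V₁) = -0.5074.
W_a / W_b = -0.8185 / -0.5074 = 1.613.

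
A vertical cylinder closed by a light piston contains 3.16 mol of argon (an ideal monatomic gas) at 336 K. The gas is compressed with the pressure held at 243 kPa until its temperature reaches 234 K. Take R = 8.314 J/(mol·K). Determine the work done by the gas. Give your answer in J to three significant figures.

Isobaric: W = P ΔV = nR ΔT.
W = (3.16)(8.314)(234 − 336) = -2680 J.

W ≈ -2680 J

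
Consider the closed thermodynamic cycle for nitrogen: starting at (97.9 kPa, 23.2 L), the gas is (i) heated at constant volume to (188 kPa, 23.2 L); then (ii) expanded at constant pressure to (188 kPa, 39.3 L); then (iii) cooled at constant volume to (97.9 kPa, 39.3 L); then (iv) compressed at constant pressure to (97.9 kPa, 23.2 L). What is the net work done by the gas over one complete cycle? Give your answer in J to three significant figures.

Constant-volume legs do no work.
W(ii) = (188)(39.3 − 23.2) = 3027 J; W(iv) = (97.9)(23.2 − 39.3) = -1576 J.
W_net = 3027 − 1576 = 1451 J (the clockwise enclosed area).

W_net ≈ 1450 J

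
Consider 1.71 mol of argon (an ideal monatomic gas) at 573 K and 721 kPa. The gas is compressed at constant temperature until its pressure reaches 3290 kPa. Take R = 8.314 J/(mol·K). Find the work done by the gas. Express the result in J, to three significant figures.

W ≈ -12400 J

Isothermal process: W = nRT ln(V₂/V₁) = nRT ln(P₁/P₂).
W = (1.71)(8.314)(573) × ln(721/3290)
  = 8146 × ln(0.2191) = 8146 × -1.518
W_by_gas = -12366 J.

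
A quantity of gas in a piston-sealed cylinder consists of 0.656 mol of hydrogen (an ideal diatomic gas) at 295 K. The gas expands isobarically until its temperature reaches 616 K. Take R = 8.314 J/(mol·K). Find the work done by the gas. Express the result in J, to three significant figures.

Isobaric: W = P ΔV = nR ΔT.
W = (0.656)(8.314)(616 − 295) = 1751 J.

W ≈ 1750 J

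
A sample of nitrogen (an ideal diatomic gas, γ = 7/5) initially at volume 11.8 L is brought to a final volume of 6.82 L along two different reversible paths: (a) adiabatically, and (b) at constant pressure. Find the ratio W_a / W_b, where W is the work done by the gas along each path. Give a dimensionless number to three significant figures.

W_a / W_b ≈ 1.45

Path (a) adiabatic: W = P₁V₁(1 − (V₁/V₂)^(γ−1))/(γ−1) → W_a/(P₁V₁) = -0.613.
Path (b) isobaric: W = P₁(V₂ − V₁) → W_b/(P₁V₁) = -0.422.
W_a / W_b = -0.613 / -0.422 = 1.452.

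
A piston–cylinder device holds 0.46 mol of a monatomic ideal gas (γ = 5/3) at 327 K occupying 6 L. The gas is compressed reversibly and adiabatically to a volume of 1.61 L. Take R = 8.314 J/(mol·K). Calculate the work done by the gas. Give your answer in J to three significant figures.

Adiabatic: TV^(γ−1) = const with γ = 5/3.
T₂ = T₁ (V₁/V₂)^(γ−1) = 327 × (6/1.61)^0.667 = 327 × 2.404 = 786 K.
W_by = nCᵥ(T₁ − T₂) = (0.46)(12.47)(327 − 786) = -2633 J.

W ≈ -2630 J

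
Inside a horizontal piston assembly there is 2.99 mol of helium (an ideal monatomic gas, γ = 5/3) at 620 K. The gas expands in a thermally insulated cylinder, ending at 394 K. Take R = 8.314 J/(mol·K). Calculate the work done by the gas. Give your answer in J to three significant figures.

W ≈ 8430 J

Adiabatic ⇒ Q = 0, so W_by = −ΔU = nCᵥ(T₁ − T₂).
Cᵥ = 3R/2 = 12.47 J/(mol·K).
W = (2.99)(12.47)(620 − 394) = 8427 J.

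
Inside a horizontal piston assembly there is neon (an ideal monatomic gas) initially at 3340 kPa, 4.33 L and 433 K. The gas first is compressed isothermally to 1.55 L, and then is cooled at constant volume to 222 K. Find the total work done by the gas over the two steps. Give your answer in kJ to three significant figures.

W_total ≈ -14.9 kJ

Step 1 (isothermal): W = P₁V₁ ln(V₂/V₁) = (14462) ln(1.55/4.33) = -14857 J.
Step 2 (isochoric): W = 0 (constant volume).
W_total = -14857 + 0 = -14857 J.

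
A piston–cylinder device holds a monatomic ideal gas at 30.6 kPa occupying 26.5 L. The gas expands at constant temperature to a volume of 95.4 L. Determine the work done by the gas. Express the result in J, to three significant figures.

Isothermal: W = nRT ln(V₂/V₁) = P₁V₁ ln(V₂/V₁).
P₁V₁ = (30.6 kPa)(26.5 L) = 810.9 J.
W = 810.9 × ln(95.4/26.5) = 810.9 × 1.281
W_by_gas = 1039 J.

W ≈ 1040 J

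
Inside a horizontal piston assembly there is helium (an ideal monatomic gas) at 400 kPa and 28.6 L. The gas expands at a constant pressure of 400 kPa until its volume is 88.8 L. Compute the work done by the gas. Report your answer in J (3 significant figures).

Isobaric: W = P ΔV.
W = (400 kPa)(88.8 − 28.6 L) = (400)(60.2) = 24080 J.

W ≈ 24100 J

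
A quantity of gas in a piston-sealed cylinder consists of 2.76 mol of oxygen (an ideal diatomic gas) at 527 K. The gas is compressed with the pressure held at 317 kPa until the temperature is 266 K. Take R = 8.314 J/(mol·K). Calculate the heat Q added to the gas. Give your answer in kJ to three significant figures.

Q ≈ -21.0 kJ

Isobaric: W = nRΔT = (2.76)(8.314)(-261) = -5989 J.
ΔU = nCᵥΔT with Cᵥ = 5R/2: ΔU = (2.76)(20.79)(-261) = -14973 J.
Q = ΔU + W = -14973 − 5989 = -20962 J.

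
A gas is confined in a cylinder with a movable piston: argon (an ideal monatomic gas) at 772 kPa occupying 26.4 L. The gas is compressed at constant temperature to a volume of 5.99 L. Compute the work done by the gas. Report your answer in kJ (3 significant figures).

Isothermal: W = nRT ln(V₂/V₁) = P₁V₁ ln(V₂/V₁).
P₁V₁ = (772 kPa)(26.4 L) = 20381 J.
W = 20381 × ln(5.99/26.4) = 20381 × -1.483
W_by_gas = -30230 J.

W ≈ -30.2 kJ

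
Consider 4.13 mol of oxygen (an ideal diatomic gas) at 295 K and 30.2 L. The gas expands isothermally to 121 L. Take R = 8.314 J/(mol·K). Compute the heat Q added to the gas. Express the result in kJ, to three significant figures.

Q ≈ 14.1 kJ

Isothermal ⇒ ΔU = 0, so Q = W = nRT ln(V₂/V₁).
Q = (4.13)(8.314)(295) ln(121/30.2) = 10129 × 1.388 = 14059 J.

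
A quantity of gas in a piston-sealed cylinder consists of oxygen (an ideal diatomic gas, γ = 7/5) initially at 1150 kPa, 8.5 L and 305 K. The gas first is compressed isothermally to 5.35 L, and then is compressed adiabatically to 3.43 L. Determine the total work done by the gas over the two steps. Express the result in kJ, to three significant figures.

W_total ≈ -9.28 kJ

Step 1 (isothermal): W = P₁V₁ ln(V₂/V₁) = (9775) ln(5.35/8.5) = -4526 J.
After step 1: P = 1827 kPa, V = 5.35 L, T = 305 K.
Step 2 (adiabatic): W = (P₁V₁ − P₂V₂)/(γ−1) = (9775 − 11677)/0.4 = -4756 J.
W_total = -4526 − 4756 = -9281 J.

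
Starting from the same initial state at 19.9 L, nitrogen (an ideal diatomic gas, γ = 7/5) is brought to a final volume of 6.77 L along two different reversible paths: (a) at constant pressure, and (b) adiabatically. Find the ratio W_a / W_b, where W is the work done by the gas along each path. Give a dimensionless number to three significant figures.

Path (a) isobaric: W = P₁(V₂ − V₁) → W_a/(P₁V₁) = -0.6598.
Path (b) adiabatic: W = P₁V₁(1 − (V₁/V₂)^(γ−1))/(γ−1) → W_b/(P₁V₁) = -1.348.
W_a / W_b = -0.6598 / -1.348 = 0.4894.

W_a / W_b ≈ 0.489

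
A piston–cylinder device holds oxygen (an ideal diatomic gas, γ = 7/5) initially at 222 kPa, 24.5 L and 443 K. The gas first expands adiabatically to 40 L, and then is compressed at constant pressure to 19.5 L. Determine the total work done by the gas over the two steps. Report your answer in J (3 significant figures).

W_total ≈ 130 J

Step 1 (adiabatic): W = (P₁V₁ − P₂V₂)/(γ−1) = (5439 − 4471)/0.4 = 2421 J.
After step 1: P = 111.8 kPa, V = 40 L, T = 364.1 K.
Step 2 (isobaric): W = PΔV = (111.8 kPa)(19.5 − 40 L) = -2291 J.
W_total = 2421 − 2291 = 130 J.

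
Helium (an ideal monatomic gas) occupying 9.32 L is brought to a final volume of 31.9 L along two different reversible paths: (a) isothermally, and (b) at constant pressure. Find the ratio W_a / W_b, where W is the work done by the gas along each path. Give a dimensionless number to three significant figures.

W_a / W_b ≈ 0.508

Path (a) isothermal: W = P₁V₁ ln(V₂/V₁) → W_a/(P₁V₁) = 1.23.
Path (b) isobaric: W = P₁(V₂ − V₁) → W_b/(P₁V₁) = 2.423.
W_a / W_b = 1.23 / 2.423 = 0.5079.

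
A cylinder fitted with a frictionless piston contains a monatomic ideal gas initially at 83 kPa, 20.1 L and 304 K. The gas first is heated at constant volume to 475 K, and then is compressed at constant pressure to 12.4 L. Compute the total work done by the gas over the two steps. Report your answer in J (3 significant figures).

Step 1 (isochoric): W = 0 (constant volume).
After step 1: P = 129.7 kPa (V unchanged).
Step 2 (isobaric): W = PΔV = (129.7 kPa)(12.4 − 20.1 L) = -998.6 J.
W_total = 0 − 998.6 = -998.6 J.

W_total ≈ -999 J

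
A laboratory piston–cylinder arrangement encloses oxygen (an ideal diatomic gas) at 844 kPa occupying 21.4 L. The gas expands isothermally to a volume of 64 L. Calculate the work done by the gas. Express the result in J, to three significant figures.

W ≈ 19800 J

Isothermal: W = nRT ln(V₂/V₁) = P₁V₁ ln(V₂/V₁).
P₁V₁ = (844 kPa)(21.4 L) = 18062 J.
W = 18062 × ln(64/21.4) = 18062 × 1.095
W_by_gas = 19786 J.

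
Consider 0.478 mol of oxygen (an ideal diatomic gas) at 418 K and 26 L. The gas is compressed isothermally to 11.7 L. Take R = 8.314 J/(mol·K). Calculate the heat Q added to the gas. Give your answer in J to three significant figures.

Isothermal ⇒ ΔU = 0, so Q = W = nRT ln(V₂/V₁).
Q = (0.478)(8.314)(418) ln(11.7/26) = 1661 × -0.7985 = -1326 J.

Q ≈ -1330 J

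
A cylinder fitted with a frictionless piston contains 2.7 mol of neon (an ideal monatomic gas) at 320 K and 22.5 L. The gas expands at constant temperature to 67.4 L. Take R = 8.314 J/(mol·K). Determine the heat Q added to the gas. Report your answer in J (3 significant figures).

Isothermal ⇒ ΔU = 0, so Q = W = nRT ln(V₂/V₁).
Q = (2.7)(8.314)(320) ln(67.4/22.5) = 7183 × 1.097 = 7881 J.

Q ≈ 7880 J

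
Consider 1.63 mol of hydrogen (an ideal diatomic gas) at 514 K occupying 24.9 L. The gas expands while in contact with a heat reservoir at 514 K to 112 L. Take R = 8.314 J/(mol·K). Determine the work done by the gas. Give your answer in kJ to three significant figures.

W ≈ 10.5 kJ

Isothermal: W = nRT ln(V₂/V₁).
W = (1.63)(8.314)(514) × ln(112/24.9)
  = 6966 × 1.504
W_by_gas = 10474 J.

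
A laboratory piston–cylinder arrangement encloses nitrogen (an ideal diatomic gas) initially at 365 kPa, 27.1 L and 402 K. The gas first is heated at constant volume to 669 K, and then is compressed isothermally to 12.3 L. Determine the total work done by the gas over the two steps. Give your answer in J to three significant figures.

W_total ≈ -13000 J

Step 1 (isochoric): W = 0 (constant volume).
After step 1: P = 607.4 kPa (V unchanged).
Step 2 (isothermal): W = P₁V₁ ln(V₂/V₁) = (16461) ln(12.3/27.1) = -13003 J.
W_total = 0 − 13003 = -13003 J.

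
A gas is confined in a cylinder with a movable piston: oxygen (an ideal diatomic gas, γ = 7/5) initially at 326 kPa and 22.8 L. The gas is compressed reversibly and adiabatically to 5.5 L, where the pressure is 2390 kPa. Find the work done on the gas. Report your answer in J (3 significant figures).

W ≈ 14300 J

Adiabatic: W = (P₁V₁ − P₂V₂)/(γ − 1) with γ = 7/5.
P₁V₁ = 7433 J, P₂V₂ = 13145 J.
W = (7433 − 13145) / 0.4 = -14281 J.
Work on gas = −W_by = 14281 J.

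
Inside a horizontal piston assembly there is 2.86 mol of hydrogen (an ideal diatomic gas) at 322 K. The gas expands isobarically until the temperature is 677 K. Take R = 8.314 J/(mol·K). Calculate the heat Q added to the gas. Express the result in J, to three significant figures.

Isobaric: W = nRΔT = (2.86)(8.314)(355) = 8441 J.
ΔU = nCᵥΔT with Cᵥ = 5R/2: ΔU = (2.86)(20.79)(355) = 21103 J.
Q = ΔU + W = 21103 + 8441 = 29544 J.

Q ≈ 29500 J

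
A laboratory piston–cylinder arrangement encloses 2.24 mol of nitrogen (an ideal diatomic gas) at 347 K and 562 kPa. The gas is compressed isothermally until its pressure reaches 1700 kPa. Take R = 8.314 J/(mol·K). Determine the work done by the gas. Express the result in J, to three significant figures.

Isothermal process: W = nRT ln(V₂/V₁) = nRT ln(P₁/P₂).
W = (2.24)(8.314)(347) × ln(562/1700)
  = 6462 × ln(0.3306) = 6462 × -1.107
W_by_gas = -7153 J.

W ≈ -7150 J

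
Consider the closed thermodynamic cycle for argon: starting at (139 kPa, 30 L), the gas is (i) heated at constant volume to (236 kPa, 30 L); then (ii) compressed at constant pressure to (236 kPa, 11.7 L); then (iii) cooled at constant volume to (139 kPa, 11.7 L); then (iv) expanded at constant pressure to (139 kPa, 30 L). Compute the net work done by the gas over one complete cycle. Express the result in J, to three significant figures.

Constant-volume legs do no work.
W(ii) = (236)(11.7 − 30) = -4319 J; W(iv) = (139)(30 − 11.7) = 2544 J.
W_net = -4319 + 2544 = -1775 J (the counter-clockwise enclosed area).

W_net ≈ -1780 J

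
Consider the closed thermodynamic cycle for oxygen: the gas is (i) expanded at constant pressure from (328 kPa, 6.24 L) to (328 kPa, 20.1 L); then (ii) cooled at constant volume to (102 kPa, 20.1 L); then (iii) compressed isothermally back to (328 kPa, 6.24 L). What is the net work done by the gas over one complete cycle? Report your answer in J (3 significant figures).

Leg (i): W = PΔV = (328)(20.1 − 6.24) = 4546 J.
Leg (ii): W = 0.
Leg (iii): W = PᵢVᵢ ln(V_f/Vᵢ) = (2050) ln(6.24/20.1) = -2398 J.
W_net = 4546 − 2398 = 2148 J.

W_net ≈ 2150 J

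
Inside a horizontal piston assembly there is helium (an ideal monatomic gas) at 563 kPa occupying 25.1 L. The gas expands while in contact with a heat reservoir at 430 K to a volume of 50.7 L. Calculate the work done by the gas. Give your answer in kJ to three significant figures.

W ≈ 9.94 kJ

Isothermal: W = nRT ln(V₂/V₁) = P₁V₁ ln(V₂/V₁).
P₁V₁ = (563 kPa)(25.1 L) = 14131 J.
W = 14131 × ln(50.7/25.1) = 14131 × 0.7031
W_by_gas = 9935 J.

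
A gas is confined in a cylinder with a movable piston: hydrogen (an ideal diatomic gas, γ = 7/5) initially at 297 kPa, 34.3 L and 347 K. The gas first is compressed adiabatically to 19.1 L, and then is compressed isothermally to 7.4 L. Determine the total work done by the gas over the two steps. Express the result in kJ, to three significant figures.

W_total ≈ -18.9 kJ

Step 1 (adiabatic): W = (P₁V₁ − P₂V₂)/(γ−1) = (10187 − 12875)/0.4 = -6720 J.
After step 1: P = 674.1 kPa, V = 19.1 L, T = 438.6 K.
Step 2 (isothermal): W = P₁V₁ ln(V₂/V₁) = (12875) ln(7.4/19.1) = -12208 J.
W_total = -6720 − 12208 = -18929 J.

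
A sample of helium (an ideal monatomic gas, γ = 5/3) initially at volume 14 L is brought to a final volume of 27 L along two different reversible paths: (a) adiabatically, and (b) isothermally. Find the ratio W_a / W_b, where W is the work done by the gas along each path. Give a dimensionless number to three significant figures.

Path (a) adiabatic: W = P₁V₁(1 − (V₁/V₂)^(γ−1))/(γ−1) → W_a/(P₁V₁) = 0.5319.
Path (b) isothermal: W = P₁V₁ ln(V₂/V₁) → W_b/(P₁V₁) = 0.6568.
W_a / W_b = 0.5319 / 0.6568 = 0.8098.

W_a / W_b ≈ 0.810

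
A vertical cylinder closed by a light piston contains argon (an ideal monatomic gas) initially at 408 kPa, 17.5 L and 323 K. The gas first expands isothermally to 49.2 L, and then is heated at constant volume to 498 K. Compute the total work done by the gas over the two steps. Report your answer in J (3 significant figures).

Step 1 (isothermal): W = P₁V₁ ln(V₂/V₁) = (7140) ln(49.2/17.5) = 7381 J.
Step 2 (isochoric): W = 0 (constant volume).
W_total = 7381 + 0 = 7381 J.

W_total ≈ 7380 J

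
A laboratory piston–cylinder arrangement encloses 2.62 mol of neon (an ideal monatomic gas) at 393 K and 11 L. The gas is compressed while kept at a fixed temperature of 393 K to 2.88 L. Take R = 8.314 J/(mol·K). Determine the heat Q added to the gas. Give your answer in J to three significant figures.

Q ≈ -11500 J

Isothermal ⇒ ΔU = 0, so Q = W = nRT ln(V₂/V₁).
Q = (2.62)(8.314)(393) ln(2.88/11) = 8561 × -1.34 = -11472 J.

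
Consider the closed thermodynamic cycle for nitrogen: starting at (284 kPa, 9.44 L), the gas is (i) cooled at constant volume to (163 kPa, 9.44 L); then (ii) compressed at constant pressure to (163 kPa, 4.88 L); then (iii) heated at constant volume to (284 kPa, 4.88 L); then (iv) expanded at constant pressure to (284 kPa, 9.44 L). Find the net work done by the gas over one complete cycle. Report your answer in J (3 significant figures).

W_net ≈ 552 J

Constant-volume legs do no work.
W(ii) = (163)(4.88 − 9.44) = -743.3 J; W(iv) = (284)(9.44 − 4.88) = 1295 J.
W_net = -743.3 + 1295 = 551.8 J (the clockwise enclosed area).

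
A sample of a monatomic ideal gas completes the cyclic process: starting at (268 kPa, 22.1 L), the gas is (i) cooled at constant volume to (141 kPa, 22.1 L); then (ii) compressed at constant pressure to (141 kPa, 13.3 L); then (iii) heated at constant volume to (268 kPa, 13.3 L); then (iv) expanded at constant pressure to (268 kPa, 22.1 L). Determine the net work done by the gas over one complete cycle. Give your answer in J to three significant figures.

Constant-volume legs do no work.
W(ii) = (141)(13.3 − 22.1) = -1241 J; W(iv) = (268)(22.1 − 13.3) = 2358 J.
W_net = -1241 + 2358 = 1118 J (the clockwise enclosed area).

W_net ≈ 1120 J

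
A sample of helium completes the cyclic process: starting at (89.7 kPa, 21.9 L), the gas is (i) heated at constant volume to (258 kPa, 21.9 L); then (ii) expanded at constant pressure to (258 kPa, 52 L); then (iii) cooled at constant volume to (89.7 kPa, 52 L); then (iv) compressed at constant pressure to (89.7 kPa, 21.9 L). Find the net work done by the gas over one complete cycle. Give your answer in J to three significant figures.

Constant-volume legs do no work.
W(ii) = (258)(52 − 21.9) = 7766 J; W(iv) = (89.7)(21.9 − 52) = -2700 J.
W_net = 7766 − 2700 = 5066 J (the clockwise enclosed area).

W_net ≈ 5070 J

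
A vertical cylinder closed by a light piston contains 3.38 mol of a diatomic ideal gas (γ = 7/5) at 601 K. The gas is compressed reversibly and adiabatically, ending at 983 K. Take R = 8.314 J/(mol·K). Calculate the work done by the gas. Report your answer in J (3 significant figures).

W ≈ -26800 J

Adiabatic ⇒ Q = 0, so W_by = −ΔU = nCᵥ(T₁ − T₂).
Cᵥ = 5R/2 = 20.79 J/(mol·K).
W = (3.38)(20.79)(601 − 983) = -26837 J.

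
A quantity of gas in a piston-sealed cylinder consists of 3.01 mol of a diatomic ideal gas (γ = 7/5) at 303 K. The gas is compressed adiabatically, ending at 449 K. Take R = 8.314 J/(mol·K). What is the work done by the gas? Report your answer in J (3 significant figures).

W ≈ -9130 J

Adiabatic ⇒ Q = 0, so W_by = −ΔU = nCᵥ(T₁ − T₂).
Cᵥ = 5R/2 = 20.79 J/(mol·K).
W = (3.01)(20.79)(303 − 449) = -9134 J.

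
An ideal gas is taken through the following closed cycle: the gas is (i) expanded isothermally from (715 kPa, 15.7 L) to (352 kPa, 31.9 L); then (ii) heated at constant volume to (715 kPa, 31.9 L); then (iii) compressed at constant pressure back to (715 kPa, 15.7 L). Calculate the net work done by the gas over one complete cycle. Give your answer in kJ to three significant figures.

W_net ≈ -3.62 kJ

Leg (i): W = PᵢVᵢ ln(V_f/Vᵢ) = (11226) ln(31.9/15.7) = 7958 J.
Leg (ii): W = 0.
Leg (iii): W = PΔV = (715)(15.7 − 31.9) = -11583 J.
W_net = 7958 − 11583 = -3625 J.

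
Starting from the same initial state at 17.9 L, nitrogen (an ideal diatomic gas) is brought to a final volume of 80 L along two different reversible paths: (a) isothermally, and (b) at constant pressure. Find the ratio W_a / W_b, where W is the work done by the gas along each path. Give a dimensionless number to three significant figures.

W_a / W_b ≈ 0.432

Path (a) isothermal: W = P₁V₁ ln(V₂/V₁) → W_a/(P₁V₁) = 1.497.
Path (b) isobaric: W = P₁(V₂ − V₁) → W_b/(P₁V₁) = 3.469.
W_a / W_b = 1.497 / 3.469 = 0.4316.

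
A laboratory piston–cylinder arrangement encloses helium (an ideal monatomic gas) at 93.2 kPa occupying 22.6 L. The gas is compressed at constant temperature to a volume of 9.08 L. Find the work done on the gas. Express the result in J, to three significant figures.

Isothermal: W = nRT ln(V₂/V₁) = P₁V₁ ln(V₂/V₁).
P₁V₁ = (93.2 kPa)(22.6 L) = 2106 J.
W = 2106 × ln(9.08/22.6) = 2106 × -0.9119
W_by_gas = -1921 J; work on gas = −W_by = 1921 J.

W ≈ 1920 J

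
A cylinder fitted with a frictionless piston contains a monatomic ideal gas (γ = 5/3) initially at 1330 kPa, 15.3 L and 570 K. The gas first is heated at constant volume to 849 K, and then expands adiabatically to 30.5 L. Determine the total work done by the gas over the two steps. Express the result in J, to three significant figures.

W_total ≈ 16800 J

Step 1 (isochoric): W = 0 (constant volume).
After step 1: P = 1981 kPa (V unchanged).
Step 2 (adiabatic): W = (P₁V₁ − P₂V₂)/(γ−1) = (30309 − 19135)/0.667 = 16761 J.
W_total = 0 + 16761 = 16761 J.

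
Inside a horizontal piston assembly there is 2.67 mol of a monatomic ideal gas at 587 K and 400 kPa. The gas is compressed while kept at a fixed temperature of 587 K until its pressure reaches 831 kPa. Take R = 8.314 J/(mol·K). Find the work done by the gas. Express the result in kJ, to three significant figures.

Isothermal process: W = nRT ln(V₂/V₁) = nRT ln(P₁/P₂).
W = (2.67)(8.314)(587) × ln(400/831)
  = 13030 × ln(0.4813) = 13030 × -0.7312
W_by_gas = -9527 J.

W ≈ -9.53 kJ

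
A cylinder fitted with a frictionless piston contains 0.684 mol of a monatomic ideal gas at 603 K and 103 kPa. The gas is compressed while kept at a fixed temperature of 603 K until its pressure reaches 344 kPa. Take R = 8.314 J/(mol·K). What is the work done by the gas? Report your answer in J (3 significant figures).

Isothermal process: W = nRT ln(V₂/V₁) = nRT ln(P₁/P₂).
W = (0.684)(8.314)(603) × ln(103/344)
  = 3429 × ln(0.2994) = 3429 × -1.206
W_by_gas = -4135 J.

W ≈ -4140 J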